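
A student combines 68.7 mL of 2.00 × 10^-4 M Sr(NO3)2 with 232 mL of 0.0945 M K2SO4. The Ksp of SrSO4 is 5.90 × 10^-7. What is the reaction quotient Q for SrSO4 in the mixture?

Total volume = 68.7 + 232 = 300.7 mL.
[Sr^2+] = 2.00 × 10^-4 × (68.7/300.7) = 4.569 × 10^-5 M
[SO4^2-] = 9.45 × 10^-2 × (232/300.7) = 7.291 x 10^-2 M
SrSO4(s) <=> Sr^2+ + SO4^2-, so Q = [Sr^2+][SO4^2-]
Q = (4.569 × 10^-5)(7.291 × 10^-2) = 3.33 × 10^-6
Q > Ksp, so SrSO4 will precipitate.

3.33 x 10^-6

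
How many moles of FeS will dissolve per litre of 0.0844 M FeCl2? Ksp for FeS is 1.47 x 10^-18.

FeS(s) ⇌ Fe^2+ + S^2-
Ksp = [Fe^2+][S^2-]
Let s = moles of FeS that dissolve per litre. [Fe^2+] = 0.0844 + s ≈ 0.0844, [S^2-] = s (common-ion effect: Fe^2+ is already 0.0844 M).
Ksp ≈ 0.0844 × s
s = 1.74 × 10^-17 M
Check: s = 1.7 × 10^-17 ≪ 0.0844, so the approximation is valid.

s ≈ 1.74e-17 M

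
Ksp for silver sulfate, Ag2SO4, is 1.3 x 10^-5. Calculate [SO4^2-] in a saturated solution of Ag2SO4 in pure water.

1.5 × 10^-2 M

Ag2SO4(s) ⇌ 2 Ag^+ + SO4^2-
Ksp = [Ag^+]^2[SO4^2-]
Let s = molar solubility. Then [Ag^+] = 2s and [SO4^2-] = s.
So Ksp = (2s)^2 × s = 4s^3
s^3 = 1.3 x 10^-5 / 4, so s = 1.48 x 10^-2 M
[SO4^2-] = s = 1.5 x 10^-2 M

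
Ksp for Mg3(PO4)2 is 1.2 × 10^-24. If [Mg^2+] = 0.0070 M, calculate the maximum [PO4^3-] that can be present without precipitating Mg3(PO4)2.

Mg3(PO4)2(s) ⇌ 3 Mg^2+(aq) + 2 PO4^3-(aq)
Ksp = [Mg^2+]^3[PO4^3-]^2
Precipitation begins when Q = Ksp. With [Mg^2+] = 0.0070 M:
1.2 × 10^-24 = (0.0070)^3 × [PO4^3-]^2
[PO4^3-] = (1.2 × 10^-24 / 3.43 x 10^-7)^(1/2) = 1.9 × 10^-9 M

[PO4^3-] ≈ 1.9 × 10^-9 M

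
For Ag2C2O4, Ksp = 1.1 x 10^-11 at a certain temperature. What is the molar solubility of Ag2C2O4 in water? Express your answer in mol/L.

Ag2C2O4(s) <=> 2 Ag^+ + C2O4^2-
Ksp = [Ag^+]^2[C2O4^2-]
Let s = molar solubility. Then [Ag^+] = 2s and [C2O4^2-] = s.
Ksp = (2s)^2s = 4s^3
s = (1.1 x 10^-11 / 4)^(1/3) = 1.4 x 10^-4 M

1.4 × 10^-4 M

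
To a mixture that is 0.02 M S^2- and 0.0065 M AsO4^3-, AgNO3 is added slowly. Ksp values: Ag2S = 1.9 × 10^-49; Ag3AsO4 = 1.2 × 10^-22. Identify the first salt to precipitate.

Each salt begins to precipitate when Q = Ksp, i.e. when [Ag^+] reaches its threshold.
For Ag2S: 1.9 × 10^-49 = 0.02 × [Ag^+]^2  ⇒  [Ag^+] = 3.1 × 10^-24 M.
For Ag3AsO4: 1.2 × 10^-22 = 0.0065 × [Ag^+]^3  ⇒  [Ag^+] = 2.6 x 10^-7 M.
The salt with the lower threshold [Ag^+] precipitates first: Ag2S.

Ag2S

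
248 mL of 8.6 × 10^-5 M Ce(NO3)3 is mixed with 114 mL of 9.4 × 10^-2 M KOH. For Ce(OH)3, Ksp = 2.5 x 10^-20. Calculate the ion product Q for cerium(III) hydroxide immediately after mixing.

Q = 1.5 × 10^-9

Total volume = 248 + 114 = 362 mL.
[Ce^3+] = 8.6 × 10^-5 × (248/362) = 5.89 × 10^-5 M
[OH^-] = 9.4 × 10^-2 × (114/362) = 2.96 x 10^-2 M
Ce(OH)3(s) ⇌ Ce^3+(aq) + 3 OH^-(aq), so Q = [Ce^3+][OH^-]^3
Q = (5.89 × 10^-5)(2.96 x 10^-2)^3 = 1.5 × 10^-9
Q > Ksp, so Ce(OH)3 will precipitate.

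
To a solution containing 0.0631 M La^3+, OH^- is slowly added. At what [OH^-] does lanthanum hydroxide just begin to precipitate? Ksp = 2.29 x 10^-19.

La(OH)3(s) <=> La^3+(aq) + 3 OH^-(aq)
Ksp = [La^3+][OH^-]^3
Precipitation begins when Q = Ksp. With [La^3+] = 0.0631 M:
2.29 x 10^-19 = (0.0631) × [OH^-]^3
[OH^-] = (2.29 x 10^-19 / 6.31 x 10^-2)^(1/3) = 1.54 × 10^-6 M

[OH^-] = 1.54 × 10^-6 M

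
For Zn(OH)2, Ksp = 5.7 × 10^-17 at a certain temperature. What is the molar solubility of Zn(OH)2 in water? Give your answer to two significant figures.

Zn(OH)2(s) ⇌ Zn^2+ + 2 OH^-
Ksp = [Zn^2+][OH^-]^2
Let s = molar solubility. Then [Zn^2+] = s and [OH^-] = 2s.
Ksp = s(2s)^2 = 4s^3
Solving, s = (5.7 × 10^-17/4)^(1/3) = 2.4 x 10^-6 M

s = 2.4 × 10^-6 M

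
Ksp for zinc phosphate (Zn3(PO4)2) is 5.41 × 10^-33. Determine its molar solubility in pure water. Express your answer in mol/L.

s = 1.38 × 10^-7 M

Zn3(PO4)2(s) ⇌ 3 Zn^2+(aq) + 2 PO4^3-(aq)
Ksp = [Zn^2+]^3[PO4^3-]^2
Let s = molar solubility. Then [Zn^2+] = 3s and [PO4^3-] = 2s.
Substituting: Ksp = (3s)^3(2s)^2 = 108s^5
s^5 = 5.41 × 10^-33 / 108, so s = 1.38 x 10^-7 M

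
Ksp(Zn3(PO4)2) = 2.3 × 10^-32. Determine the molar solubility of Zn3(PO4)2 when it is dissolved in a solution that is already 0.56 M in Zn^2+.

1.8e-16 M

Zn3(PO4)2(s) ⇌ 3 Zn^2+ + 2 PO4^3-
Ksp = [Zn^2+]^3[PO4^3-]^2
If s mol/L dissolves here, [Zn^2+] = 0.56 + 3s ≈ 0.56, [PO4^3-] = 2s (since the Zn^2+ already present dominates).
Ksp ≈ (0.56)^3 × (2s)^2
s = 1.8 x 10^-16 M
Check: 3s = 5.4 × 10^-16 ≪ 0.56, so the approximation is valid.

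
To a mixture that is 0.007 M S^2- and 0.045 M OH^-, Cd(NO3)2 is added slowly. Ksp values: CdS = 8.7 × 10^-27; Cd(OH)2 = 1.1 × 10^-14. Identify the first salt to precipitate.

CdS

Precipitation of each salt starts when its ion product equals its Ksp.
For CdS: 8.7 × 10^-27 = 0.007 × [Cd^2+]  ⇒  [Cd^2+] = 1.2 x 10^-24 M.
For Cd(OH)2: 1.1 × 10^-14 = (0.045)^2 × [Cd^2+]  ⇒  [Cd^2+] = 5.4 × 10^-12 M.
The salt with the lower threshold [Cd^2+] precipitates first: CdS.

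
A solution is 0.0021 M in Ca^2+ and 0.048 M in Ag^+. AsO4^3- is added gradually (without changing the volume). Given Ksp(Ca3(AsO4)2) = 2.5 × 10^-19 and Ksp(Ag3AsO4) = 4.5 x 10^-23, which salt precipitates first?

Precipitation of each salt starts when its ion product equals its Ksp.
For Ca3(AsO4)2: 2.5 × 10^-19 = (0.0021)^3 × [AsO4^3-]^2  ⇒  [AsO4^3-] = 5.2 × 10^-6 M.
For Ag3AsO4: 4.5 x 10^-23 = (0.048)^3 × [AsO4^3-]  ⇒  [AsO4^3-] = 4.1 × 10^-19 M.
The salt with the lower threshold [AsO4^3-] precipitates first: Ag3AsO4.

Ag3AsO4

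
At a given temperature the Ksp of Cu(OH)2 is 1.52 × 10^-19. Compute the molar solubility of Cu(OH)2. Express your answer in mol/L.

3.36 × 10^-7 M

Cu(OH)2(s) <=> Cu^2+(aq) + 2 OH^-(aq)
Ksp = [Cu^2+][OH^-]^2
For each mole of Cu(OH)2 that dissolves: [Cu^2+] = s, [OH^-] = 2s.
Ksp = s(2s)^2 = 4s^3
Solving, s = (1.52 × 10^-19/4)^(1/3) = 3.36 × 10^-7 M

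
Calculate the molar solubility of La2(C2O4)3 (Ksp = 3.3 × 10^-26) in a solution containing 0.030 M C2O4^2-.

La2(C2O4)3(s) <=> 2 La^3+ + 3 C2O4^2-
Ksp = [La^3+]^2[C2O4^2-]^3
If s mol/L dissolves here, [La^3+] = 2s, [C2O4^2-] = 0.030 + 3s ≈ 0.030 (since the C2O4^2- already present dominates).
Ksp ≈ (2s)^2 × (0.030)^3
s = 1.7 × 10^-11 M
Check: 3s = 5.2 x 10^-11 ≪ 0.030, so the approximation is valid.

s = 1.7 × 10^-11 M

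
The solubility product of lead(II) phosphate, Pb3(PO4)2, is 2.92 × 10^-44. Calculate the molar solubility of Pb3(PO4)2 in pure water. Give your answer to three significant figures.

7.70e-10 M

Pb3(PO4)2(s) ⇌ 3 Pb^2+(aq) + 2 PO4^3-(aq)
Ksp = [Pb^2+]^3[PO4^3-]^2
Let s = molar solubility. Then [Pb^2+] = 3s and [PO4^3-] = 2s.
Substituting: Ksp = (3s)^3(2s)^2 = 108s^5
s^5 = 2.92 × 10^-44 / 108, so s = 7.70 × 10^-10 M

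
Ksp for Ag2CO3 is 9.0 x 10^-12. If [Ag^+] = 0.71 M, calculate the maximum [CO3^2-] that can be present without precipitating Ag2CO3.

[CO3^2-] = 1.8e-11 M

Ag2CO3(s) ⇌ 2 Ag^+(aq) + CO3^2-(aq)
Ksp = [Ag^+]^2[CO3^2-]
Precipitation begins when Q = Ksp. With [Ag^+] = 0.71 M:
9.0 x 10^-12 = (0.71)^2 × [CO3^2-]
[CO3^2-] = (9.0 x 10^-12 / 5.04 x 10^-1) = 1.8 × 10^-11 M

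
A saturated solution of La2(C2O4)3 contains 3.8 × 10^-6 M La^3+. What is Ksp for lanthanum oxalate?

La2(C2O4)3(s) <=> 2 La^3+ + 3 C2O4^2-
Stoichiometry gives [C2O4^2-] = (3/2)[La^3+] = 5.70 × 10^-6 M.
Ksp = [La^3+]^2[C2O4^2-]^3
Ksp = (3.8 × 10^-6)^2 × (5.70 x 10^-6)^3 = 2.7 × 10^-27

Ksp = 2.7e-27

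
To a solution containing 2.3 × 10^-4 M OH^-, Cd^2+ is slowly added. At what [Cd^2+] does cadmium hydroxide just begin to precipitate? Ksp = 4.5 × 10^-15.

[Cd^2+] = 8.5 × 10^-8 M

Cd(OH)2(s) ⇌ Cd^2+ + 2 OH^-
Ksp = [Cd^2+][OH^-]^2
Precipitation begins when Q = Ksp. With [OH^-] = 2.3 × 10^-4 M:
4.5 × 10^-15 = (2.3 × 10^-4)^2 × [Cd^2+]
[Cd^2+] = (4.5 × 10^-15 / 5.29 x 10^-8) = 8.5 × 10^-8 M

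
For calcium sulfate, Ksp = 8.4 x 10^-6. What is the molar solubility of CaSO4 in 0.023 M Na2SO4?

CaSO4(s) ⇌ Ca^2+(aq) + SO4^2-(aq)
Ksp = [Ca^2+][SO4^2-]
If s mol/L dissolves here, [Ca^2+] = s, [SO4^2-] = 0.023 + s ≈ 0.023 (since SO4^2- from Na2SO4 dominates).
Ksp ≈ s × 0.023
s = 3.7 x 10^-4 M
Check: s = 3.7 × 10^-4 ≪ 0.023, so the approximation is valid.

s ≈ 3.7 × 10^-4 M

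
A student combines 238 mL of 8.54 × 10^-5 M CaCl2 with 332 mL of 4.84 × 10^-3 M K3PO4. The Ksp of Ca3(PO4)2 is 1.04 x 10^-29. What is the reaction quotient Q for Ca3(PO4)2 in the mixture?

Total volume = 238 + 332 = 570 mL.
[Ca^2+] = 8.54 × 10^-5 × (238/570) = 3.566 × 10^-5 M
[PO4^3-] = 4.84 × 10^-3 × (332/570) = 2.819 × 10^-3 M
Ca3(PO4)2(s) ⇌ 3 Ca^2+(aq) + 2 PO4^3-(aq), so Q = [Ca^2+]^3[PO4^3-]^2
Q = (3.566 x 10^-5)^3(2.819 × 10^-3)^2 = 3.60 × 10^-19
Q > Ksp, so Ca3(PO4)2 will precipitate.

3.60 × 10^-19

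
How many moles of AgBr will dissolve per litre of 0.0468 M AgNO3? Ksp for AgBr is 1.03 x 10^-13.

s = 2.20 × 10^-12 M

AgBr(s) <=> Ag^+ + Br^-
Ksp = [Ag^+][Br^-]
Let s = moles of AgBr that dissolve per litre. [Ag^+] = 0.0468 + s ≈ 0.0468, [Br^-] = s (common-ion effect: Ag^+ is already 0.0468 M).
Ksp ≈ 0.0468 × s
s = 2.20 x 10^-12 M
Check: s = 2.2 × 10^-12 ≪ 0.0468, so the approximation is valid.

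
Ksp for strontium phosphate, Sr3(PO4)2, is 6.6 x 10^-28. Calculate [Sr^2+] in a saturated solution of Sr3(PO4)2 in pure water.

Sr3(PO4)2(s) ⇌ 3 Sr^2+(aq) + 2 PO4^3-(aq)
Ksp = [Sr^2+]^3[PO4^3-]^2
For each mole of Sr3(PO4)2 that dissolves: [Sr^2+] = 3s, [PO4^3-] = 2s.
So Ksp = (3s)^3 × (2s)^2 = 108s^5
Solving, s = (6.6 x 10^-28/108)^(1/5) = 1.44 × 10^-6 M
[Sr^2+] = 3s = 4.3 × 10^-6 M

[Sr^2+] = 4.3 × 10^-6 M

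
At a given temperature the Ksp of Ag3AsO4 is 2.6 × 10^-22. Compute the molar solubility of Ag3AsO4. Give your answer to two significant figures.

Ag3AsO4(s) <=> 3 Ag^+(aq) + AsO4^3-(aq)
Ksp = [Ag^+]^3[AsO4^3-]
For each mole of Ag3AsO4 that dissolves: [Ag^+] = 3s, [AsO4^3-] = s.
So Ksp = (3s)^3 × s = 27s^4
s = (2.6 × 10^-22 / 27)^(1/4) = 1.8 x 10^-6 M

s = 1.8 × 10^-6 M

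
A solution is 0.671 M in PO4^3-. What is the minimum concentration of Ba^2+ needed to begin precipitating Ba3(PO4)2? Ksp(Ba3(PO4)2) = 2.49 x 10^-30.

Ba3(PO4)2(s) <=> 3 Ba^2+(aq) + 2 PO4^3-(aq)
Ksp = [Ba^2+]^3[PO4^3-]^2
Precipitation begins when Q = Ksp. With [PO4^3-] = 0.671 M:
2.49 x 10^-30 = (0.671)^2 × [Ba^2+]^3
[Ba^2+] = (2.49 x 10^-30 / 4.502 × 10^-1)^(1/3) = 1.77 x 10^-10 M

[Ba^2+] ≈ 1.77 × 10^-10 M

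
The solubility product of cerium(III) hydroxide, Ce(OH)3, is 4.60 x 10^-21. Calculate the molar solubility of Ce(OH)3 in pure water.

Ce(OH)3(s) ⇌ Ce^3+ + 3 OH^-
Ksp = [Ce^3+][OH^-]^3
With molar solubility s: [Ce^3+] = s, [OH^-] = 3s.
Substituting: Ksp = s(3s)^3 = 27s^4
s^4 = 4.60 x 10^-21 / 27, so s = 3.61 × 10^-6 M

3.61 x 10^-6 M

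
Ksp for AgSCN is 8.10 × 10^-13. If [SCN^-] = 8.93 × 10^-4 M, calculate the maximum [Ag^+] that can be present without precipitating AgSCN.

9.07e-10 M

AgSCN(s) ⇌ Ag^+ + SCN^-
Ksp = [Ag^+][SCN^-]
Precipitation begins when Q = Ksp. With [SCN^-] = 8.93 × 10^-4 M:
8.10 × 10^-13 = (8.93 × 10^-4) × [Ag^+]
[Ag^+] = (8.10 × 10^-13 / 8.93 × 10^-4) = 9.07 x 10^-10 M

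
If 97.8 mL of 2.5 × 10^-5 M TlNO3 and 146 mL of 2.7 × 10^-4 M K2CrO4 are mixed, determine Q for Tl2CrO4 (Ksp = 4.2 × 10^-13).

1.6e-14

Total volume = 97.8 + 146 = 243.8 mL.
[Tl^+] = 2.5 × 10^-5 × (97.8/243.8) = 1.00 × 10^-5 M
[CrO4^2-] = 2.7 × 10^-4 × (146/243.8) = 1.62 × 10^-4 M
Tl2CrO4(s) ⇌ 2 Tl^+ + CrO4^2-, so Q = [Tl^+]^2[CrO4^2-]
Q = (1.00 × 10^-5)^2(1.62 × 10^-4) = 1.6 x 10^-14
Q < Ksp, so no precipitate of Tl2CrO4 forms.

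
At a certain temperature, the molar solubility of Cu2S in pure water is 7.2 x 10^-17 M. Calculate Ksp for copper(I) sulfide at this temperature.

Cu2S(s) <=> 2 Cu^+(aq) + S^2-(aq)
For each mole of Cu2S that dissolves: [Cu^+] = 2s, [S^2-] = s.
Ksp = [Cu^+]^2[S^2-]
Substituting: Ksp = (2s)^2s = 4s^3
With s = 7.2 × 10^-17: Ksp = 1.5 × 10^-48

Ksp = 1.5 x 10^-48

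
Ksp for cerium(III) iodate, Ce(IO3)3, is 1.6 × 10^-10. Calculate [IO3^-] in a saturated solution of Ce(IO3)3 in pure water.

[IO3^-] = 4.7 × 10^-3 M

Ce(IO3)3(s) ⇌ Ce^3+ + 3 IO3^-
Ksp = [Ce^3+][IO3^-]^3
For each mole of Ce(IO3)3 that dissolves: [Ce^3+] = s, [IO3^-] = 3s.
Substituting: Ksp = s(3s)^3 = 27s^4
s = (1.6 × 10^-10 / 27)^(1/4) = 1.56 × 10^-3 M
[IO3^-] = 3s = 4.7 x 10^-3 M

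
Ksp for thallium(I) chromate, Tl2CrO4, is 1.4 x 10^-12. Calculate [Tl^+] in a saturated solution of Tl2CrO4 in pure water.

[Tl^+] = 1.4 × 10^-4 M

Tl2CrO4(s) ⇌ 2 Tl^+(aq) + CrO4^2-(aq)
Ksp = [Tl^+]^2[CrO4^2-]
Let s = molar solubility. Then [Tl^+] = 2s and [CrO4^2-] = s.
So Ksp = (2s)^2 × s = 4s^3
Solving, s = (1.4 x 10^-12/4)^(1/3) = 7.05 × 10^-5 M
[Tl^+] = 2s = 1.4 × 10^-4 M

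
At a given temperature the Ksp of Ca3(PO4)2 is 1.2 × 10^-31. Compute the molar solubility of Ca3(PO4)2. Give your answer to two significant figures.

Ca3(PO4)2(s) ⇌ 3 Ca^2+ + 2 PO4^3-
Ksp = [Ca^2+]^3[PO4^3-]^2
Let s = molar solubility. Then [Ca^2+] = 3s and [PO4^3-] = 2s.
Substituting: Ksp = (3s)^3(2s)^2 = 108s^5
Solving, s = (1.2 × 10^-31/108)^(1/5) = 2.6 × 10^-7 M

s = 2.6 × 10^-7 M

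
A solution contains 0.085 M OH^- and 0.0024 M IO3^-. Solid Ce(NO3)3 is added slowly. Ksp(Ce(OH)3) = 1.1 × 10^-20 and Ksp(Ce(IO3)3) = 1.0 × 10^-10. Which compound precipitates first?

Each salt begins to precipitate when Q = Ksp, i.e. when [Ce^3+] reaches its threshold.
For Ce(OH)3: 1.1 × 10^-20 = (0.085)^3 × [Ce^3+]  ⇒  [Ce^3+] = 1.8 × 10^-17 M.
For Ce(IO3)3: 1.0 × 10^-10 = (0.0024)^3 × [Ce^3+]  ⇒  [Ce^3+] = 7.2 × 10^-3 M.
The salt with the lower threshold [Ce^3+] precipitates first: Ce(OH)3.

Ce(OH)3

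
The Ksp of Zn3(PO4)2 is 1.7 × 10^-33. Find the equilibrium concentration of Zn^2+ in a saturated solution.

Zn3(PO4)2(s) <=> 3 Zn^2+ + 2 PO4^3-
Ksp = [Zn^2+]^3[PO4^3-]^2
For each mole of Zn3(PO4)2 that dissolves: [Zn^2+] = 3s, [PO4^3-] = 2s.
Ksp = (3s)^3(2s)^2 = 108s^5
Solving, s = (1.7 × 10^-33/108)^(1/5) = 1.09 × 10^-7 M
[Zn^2+] = 3s = 3.3 × 10^-7 M

[Zn^2+] = 3.3e-7 M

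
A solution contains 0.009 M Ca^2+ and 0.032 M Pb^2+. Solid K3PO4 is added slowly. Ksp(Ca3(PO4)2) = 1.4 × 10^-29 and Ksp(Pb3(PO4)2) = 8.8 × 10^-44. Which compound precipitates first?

Precipitation of each salt starts when its ion product equals its Ksp.
For Ca3(PO4)2: 1.4 × 10^-29 = (0.009)^3 × [PO4^3-]^2  ⇒  [PO4^3-] = 4.4 x 10^-12 M.
For Pb3(PO4)2: 8.8 × 10^-44 = (0.032)^3 × [PO4^3-]^2  ⇒  [PO4^3-] = 5.2 × 10^-20 M.
The salt with the lower threshold [PO4^3-] precipitates first: Pb3(PO4)2.

Pb3(PO4)2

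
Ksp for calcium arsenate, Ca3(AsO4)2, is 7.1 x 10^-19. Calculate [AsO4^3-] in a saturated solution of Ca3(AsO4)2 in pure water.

[AsO4^3-] ≈ 1.8 x 10^-4 M

Ca3(AsO4)2(s) ⇌ 3 Ca^2+(aq) + 2 AsO4^3-(aq)
Ksp = [Ca^2+]^3[AsO4^3-]^2
With molar solubility s: [Ca^2+] = 3s, [AsO4^3-] = 2s.
Ksp = (3s)^3(2s)^2 = 108s^5
s^5 = 7.1 x 10^-19 / 108, so s = 9.20 × 10^-5 M
[AsO4^3-] = 2s = 1.8 × 10^-4 M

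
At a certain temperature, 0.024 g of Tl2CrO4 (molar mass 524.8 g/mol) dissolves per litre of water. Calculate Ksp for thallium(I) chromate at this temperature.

Molar solubility s = (2.4 × 10^-2 g/L) / (524.8 g/mol) = 4.57 × 10^-5 M.
Tl2CrO4(s) ⇌ 2 Tl^+(aq) + CrO4^2-(aq)
Let s = molar solubility. Then [Tl^+] = 2s and [CrO4^2-] = s.
Ksp = [Tl^+]^2[CrO4^2-]
So Ksp = (2s)^2 × s = 4s^3
Ksp = 4 × (4.57 x 10^-5)^3 = 3.8 × 10^-13

Ksp = 3.8 x 10^-13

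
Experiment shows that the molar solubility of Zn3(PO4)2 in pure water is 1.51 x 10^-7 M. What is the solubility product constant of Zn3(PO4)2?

8.48 × 10^-33

Zn3(PO4)2(s) <=> 3 Zn^2+(aq) + 2 PO4^3-(aq)
For each mole of Zn3(PO4)2 that dissolves: [Zn^2+] = 3s, [PO4^3-] = 2s.
Ksp = [Zn^2+]^3[PO4^3-]^2
Substituting: Ksp = (3s)^3(2s)^2 = 108s^5
Ksp = 108 × (1.51 × 10^-7)^5 = 8.48 x 10^-33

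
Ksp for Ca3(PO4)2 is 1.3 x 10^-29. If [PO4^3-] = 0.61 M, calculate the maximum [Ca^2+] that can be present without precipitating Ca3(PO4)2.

[Ca^2+] ≈ 3.3 × 10^-10 M

Ca3(PO4)2(s) ⇌ 3 Ca^2+(aq) + 2 PO4^3-(aq)
Ksp = [Ca^2+]^3[PO4^3-]^2
Precipitation begins when Q = Ksp. With [PO4^3-] = 0.61 M:
1.3 x 10^-29 = (0.61)^2 × [Ca^2+]^3
[Ca^2+] = (1.3 x 10^-29 / 3.72 × 10^-1)^(1/3) = 3.3 × 10^-10 M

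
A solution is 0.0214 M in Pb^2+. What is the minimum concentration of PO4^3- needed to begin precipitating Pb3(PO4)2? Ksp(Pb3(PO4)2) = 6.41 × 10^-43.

[PO4^3-] ≈ 2.56e-19 M

Pb3(PO4)2(s) ⇌ 3 Pb^2+ + 2 PO4^3-
Ksp = [Pb^2+]^3[PO4^3-]^2
Precipitation begins when Q = Ksp. With [Pb^2+] = 0.0214 M:
6.41 × 10^-43 = (0.0214)^3 × [PO4^3-]^2
[PO4^3-] = (6.41 × 10^-43 / 9.800 × 10^-6)^(1/2) = 2.56 × 10^-19 M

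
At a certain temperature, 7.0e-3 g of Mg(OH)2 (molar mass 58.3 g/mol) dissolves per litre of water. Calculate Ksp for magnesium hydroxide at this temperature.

Molar solubility s = (7.0 × 10^-3 g/L) / (58.3 g/mol) = 1.20 x 10^-4 M.
Mg(OH)2(s) ⇌ Mg^2+(aq) + 2 OH^-(aq)
If s mol/L of Mg(OH)2 dissolves, [Mg^2+] = s and [OH^-] = 2s.
Ksp = [Mg^2+][OH^-]^2
Substituting: Ksp = s(2s)^2 = 4s^3
With s = 1.20 x 10^-4: Ksp = 6.9 × 10^-12

Ksp ≈ 6.9 × 10^-12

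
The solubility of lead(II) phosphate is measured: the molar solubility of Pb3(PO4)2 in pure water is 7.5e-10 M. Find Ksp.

Ksp ≈ 2.6e-44

Pb3(PO4)2(s) ⇌ 3 Pb^2+ + 2 PO4^3-
For each mole of Pb3(PO4)2 that dissolves: [Pb^2+] = 3s, [PO4^3-] = 2s.
Ksp = [Pb^2+]^3[PO4^3-]^2
Ksp = (3s)^3(2s)^2 = 108s^5
With s = 7.5 × 10^-10: Ksp = 2.6 × 10^-44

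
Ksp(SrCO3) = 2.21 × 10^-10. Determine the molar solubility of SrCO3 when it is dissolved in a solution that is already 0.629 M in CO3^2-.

SrCO3(s) ⇌ Sr^2+(aq) + CO3^2-(aq)
Ksp = [Sr^2+][CO3^2-]
Let s = moles of SrCO3 that dissolve per litre. [Sr^2+] = s, [CO3^2-] = 0.629 + s ≈ 0.629 (common-ion effect: CO3^2- is already 0.629 M).
Ksp ≈ s × 0.629
s = 3.51 x 10^-10 M
Check: s = 3.5 × 10^-10 ≪ 0.629, so the approximation is valid.

s = 3.51 × 10^-10 M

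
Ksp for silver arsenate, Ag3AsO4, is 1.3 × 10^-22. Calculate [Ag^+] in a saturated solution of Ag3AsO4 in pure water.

Ag3AsO4(s) <=> 3 Ag^+(aq) + AsO4^3-(aq)
Ksp = [Ag^+]^3[AsO4^3-]
With molar solubility s: [Ag^+] = 3s, [AsO4^3-] = s.
Substituting: Ksp = (3s)^3s = 27s^4
Solving, s = (1.3 × 10^-22/27)^(1/4) = 1.48 × 10^-6 M
[Ag^+] = 3s = 4.4 × 10^-6 M

[Ag^+] = 4.4 x 10^-6 M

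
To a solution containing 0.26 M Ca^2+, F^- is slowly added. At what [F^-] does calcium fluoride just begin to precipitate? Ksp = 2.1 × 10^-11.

CaF2(s) <=> Ca^2+(aq) + 2 F^-(aq)
Ksp = [Ca^2+][F^-]^2
Precipitation begins when Q = Ksp. With [Ca^2+] = 0.26 M:
2.1 × 10^-11 = (0.26) × [F^-]^2
[F^-] = (2.1 × 10^-11 / 2.6 × 10^-1)^(1/2) = 9.0 × 10^-6 M

9.0 × 10^-6 M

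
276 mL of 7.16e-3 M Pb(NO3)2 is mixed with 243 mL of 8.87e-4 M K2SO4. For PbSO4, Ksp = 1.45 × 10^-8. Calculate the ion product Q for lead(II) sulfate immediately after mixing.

Total volume = 276 + 243 = 519 mL.
[Pb^2+] = 7.16 × 10^-3 × (276/519) = 3.808 × 10^-3 M
[SO4^2-] = 8.87 × 10^-4 × (243/519) = 4.153 × 10^-4 M
PbSO4(s) <=> Pb^2+(aq) + SO4^2-(aq), so Q = [Pb^2+][SO4^2-]
Q = (3.808 × 10^-3)(4.153 x 10^-4) = 1.58 x 10^-6
Q > Ksp, so PbSO4 will precipitate.

Q ≈ 1.58 x 10^-6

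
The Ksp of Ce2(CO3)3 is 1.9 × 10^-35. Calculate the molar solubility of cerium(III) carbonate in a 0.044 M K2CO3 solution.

Ce2(CO3)3(s) ⇌ 2 Ce^3+(aq) + 3 CO3^2-(aq)
Ksp = [Ce^3+]^2[CO3^2-]^3
If s mol/L dissolves here, [Ce^3+] = 2s, [CO3^2-] = 0.044 + 3s ≈ 0.044 (since CO3^2- from K2CO3 dominates).
Ksp ≈ (2s)^2 × (0.044)^3
s = 2.4 × 10^-16 M
Check: 3s = 7.1 × 10^-16 ≪ 0.044, so the approximation is valid.

s = 2.4e-16 M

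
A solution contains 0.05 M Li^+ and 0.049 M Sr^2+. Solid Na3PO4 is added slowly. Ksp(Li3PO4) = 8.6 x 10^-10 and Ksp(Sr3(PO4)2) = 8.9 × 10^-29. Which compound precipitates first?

Each salt begins to precipitate when Q = Ksp, i.e. when [PO4^3-] reaches its threshold.
For Li3PO4: 8.6 x 10^-10 = (0.05)^3 × [PO4^3-]  ⇒  [PO4^3-] = 6.9 × 10^-6 M.
For Sr3(PO4)2: 8.9 × 10^-29 = (0.049)^3 × [PO4^3-]^2  ⇒  [PO4^3-] = 8.7 × 10^-13 M.
The salt with the lower threshold [PO4^3-] precipitates first: Sr3(PO4)2.

Sr3(PO4)2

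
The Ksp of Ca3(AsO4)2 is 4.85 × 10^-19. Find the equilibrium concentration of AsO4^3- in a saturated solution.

[AsO4^3-] ≈ 1.70 x 10^-4 M

Ca3(AsO4)2(s) ⇌ 3 Ca^2+ + 2 AsO4^3-
Ksp = [Ca^2+]^3[AsO4^3-]^2
With molar solubility s: [Ca^2+] = 3s, [AsO4^3-] = 2s.
So Ksp = (3s)^3 × (2s)^2 = 108s^5
Solving, s = (4.85 × 10^-19/108)^(1/5) = 8.520 × 10^-5 M
[AsO4^3-] = 2s = 1.70 × 10^-4 M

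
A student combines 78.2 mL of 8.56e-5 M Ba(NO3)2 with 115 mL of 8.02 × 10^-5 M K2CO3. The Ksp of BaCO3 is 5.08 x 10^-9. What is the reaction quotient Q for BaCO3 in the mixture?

Total volume = 78.2 + 115 = 193.2 mL.
[Ba^2+] = 8.56 × 10^-5 × (78.2/193.2) = 3.465 × 10^-5 M
[CO3^2-] = 8.02 x 10^-5 × (115/193.2) = 4.774 × 10^-5 M
BaCO3(s) ⇌ Ba^2+(aq) + CO3^2-(aq), so Q = [Ba^2+][CO3^2-]
Q = (3.465 × 10^-5)(4.774 x 10^-5) = 1.65 × 10^-9
Q < Ksp, so no precipitate of BaCO3 forms.

Q = 1.65 x 10^-9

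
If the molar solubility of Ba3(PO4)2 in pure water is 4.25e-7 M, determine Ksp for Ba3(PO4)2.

Ksp ≈ 1.50e-30

Ba3(PO4)2(s) <=> 3 Ba^2+(aq) + 2 PO4^3-(aq)
Let s = molar solubility. Then [Ba^2+] = 3s and [PO4^3-] = 2s.
Ksp = [Ba^2+]^3[PO4^3-]^2
So Ksp = (3s)^3 × (2s)^2 = 108s^5
With s = 4.25 × 10^-7: Ksp = 1.50 x 10^-30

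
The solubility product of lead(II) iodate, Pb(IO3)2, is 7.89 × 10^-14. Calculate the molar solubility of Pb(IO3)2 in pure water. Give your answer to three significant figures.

2.70 × 10^-5 M

Pb(IO3)2(s) <=> Pb^2+ + 2 IO3^-
Ksp = [Pb^2+][IO3^-]^2
If s mol/L of Pb(IO3)2 dissolves, [Pb^2+] = s and [IO3^-] = 2s.
Ksp = s(2s)^2 = 4s^3
Solving, s = (7.89 × 10^-14/4)^(1/3) = 2.70 × 10^-5 M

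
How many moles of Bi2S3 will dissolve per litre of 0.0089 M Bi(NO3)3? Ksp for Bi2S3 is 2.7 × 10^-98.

Bi2S3(s) ⇌ 2 Bi^3+(aq) + 3 S^2-(aq)
Ksp = [Bi^3+]^2[S^2-]^3
Let s be the molar solubility in this solution. [Bi^3+] = 0.0089 + 2s ≈ 0.0089, [S^2-] = 3s (Ksp is small, so little additional dissolves).
Ksp ≈ (0.0089)^2 × (3s)^3
s = 2.3 × 10^-32 M
Check: 2s = 4.7 × 10^-32 ≪ 0.0089, so the approximation is valid.

s = 2.3 × 10^-32 M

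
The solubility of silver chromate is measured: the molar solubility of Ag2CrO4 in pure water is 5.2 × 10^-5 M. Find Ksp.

Ksp ≈ 5.6e-13

Ag2CrO4(s) ⇌ 2 Ag^+(aq) + CrO4^2-(aq)
For each mole of Ag2CrO4 that dissolves: [Ag^+] = 2s, [CrO4^2-] = s.
Ksp = [Ag^+]^2[CrO4^2-]
So Ksp = (2s)^2 × s = 4s^3
With s = 5.2 x 10^-5: Ksp = 5.6 x 10^-13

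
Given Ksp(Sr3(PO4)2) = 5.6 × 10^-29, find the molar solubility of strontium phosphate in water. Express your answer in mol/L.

Sr3(PO4)2(s) ⇌ 3 Sr^2+ + 2 PO4^3-
Ksp = [Sr^2+]^3[PO4^3-]^2
For each mole of Sr3(PO4)2 that dissolves: [Sr^2+] = 3s, [PO4^3-] = 2s.
Ksp = (3s)^3(2s)^2 = 108s^5
s^5 = 5.6 × 10^-29 / 108, so s = 8.8 × 10^-7 M

s = 8.8 × 10^-7 M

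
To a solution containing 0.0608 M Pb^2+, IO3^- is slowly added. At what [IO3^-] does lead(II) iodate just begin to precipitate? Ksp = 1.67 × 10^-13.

Pb(IO3)2(s) ⇌ Pb^2+(aq) + 2 IO3^-(aq)
Ksp = [Pb^2+][IO3^-]^2
Precipitation begins when Q = Ksp. With [Pb^2+] = 0.0608 M:
1.67 × 10^-13 = (0.0608) × [IO3^-]^2
[IO3^-] = (1.67 × 10^-13 / 6.08 × 10^-2)^(1/2) = 1.66 x 10^-6 M

1.66e-6 M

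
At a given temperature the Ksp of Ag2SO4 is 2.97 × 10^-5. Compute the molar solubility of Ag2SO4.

Ag2SO4(s) ⇌ 2 Ag^+ + SO4^2-
Ksp = [Ag^+]^2[SO4^2-]
For each mole of Ag2SO4 that dissolves: [Ag^+] = 2s, [SO4^2-] = s.
So Ksp = (2s)^2 × s = 4s^3
Solving, s = (2.97 × 10^-5/4)^(1/3) = 1.95 × 10^-2 M

s ≈ 0.0195 M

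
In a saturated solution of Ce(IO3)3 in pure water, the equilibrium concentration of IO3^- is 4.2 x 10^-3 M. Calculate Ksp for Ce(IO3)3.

Ksp = 1.0 × 10^-10

Ce(IO3)3(s) ⇌ Ce^3+ + 3 IO3^-
Stoichiometry gives [Ce^3+] = (1/3)[IO3^-] = 1.40 x 10^-3 M.
Ksp = [Ce^3+][IO3^-]^3
Ksp = 1.40 × 10^-3 × (4.2 × 10^-3)^3 = 1.0 × 10^-10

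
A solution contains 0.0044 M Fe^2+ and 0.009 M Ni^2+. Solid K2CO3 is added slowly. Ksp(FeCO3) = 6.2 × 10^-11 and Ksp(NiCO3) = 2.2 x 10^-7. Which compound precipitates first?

FeCO3

Each salt begins to precipitate when Q = Ksp, i.e. when [CO3^2-] reaches its threshold.
For FeCO3: 6.2 × 10^-11 = 0.0044 × [CO3^2-]  ⇒  [CO3^2-] = 1.4 × 10^-8 M.
For NiCO3: 2.2 x 10^-7 = 0.009 × [CO3^2-]  ⇒  [CO3^2-] = 2.4 x 10^-5 M.
The salt with the lower threshold [CO3^2-] precipitates first: FeCO3.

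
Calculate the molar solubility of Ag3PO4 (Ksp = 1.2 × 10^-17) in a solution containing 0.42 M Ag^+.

Ag3PO4(s) ⇌ 3 Ag^+ + PO4^3-
Ksp = [Ag^+]^3[PO4^3-]
Let s be the molar solubility in this solution. [Ag^+] = 0.42 + 3s ≈ 0.42, [PO4^3-] = s (common-ion effect: Ag^+ is already 0.42 M).
Ksp ≈ (0.42)^3 × s
s = 1.6 × 10^-16 M
Check: 3s = 4.9 × 10^-16 ≪ 0.42, so the approximation is valid.

s = 1.6 × 10^-16 M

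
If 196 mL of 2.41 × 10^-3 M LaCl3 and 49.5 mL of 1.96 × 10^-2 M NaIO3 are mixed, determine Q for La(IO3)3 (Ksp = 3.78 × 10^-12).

Q = 1.19e-10

Total volume = 196 + 49.5 = 245.5 mL.
[La^3+] = 2.41 x 10^-3 × (196/245.5) = 1.924 × 10^-3 M
[IO3^-] = 1.96 × 10^-2 × (49.5/245.5) = 3.952 × 10^-3 M
La(IO3)3(s) ⇌ La^3+(aq) + 3 IO3^-(aq), so Q = [La^3+][IO3^-]^3
Q = (1.924 × 10^-3)(3.952 × 10^-3)^3 = 1.19 × 10^-10
Q > Ksp, so La(IO3)3 will precipitate.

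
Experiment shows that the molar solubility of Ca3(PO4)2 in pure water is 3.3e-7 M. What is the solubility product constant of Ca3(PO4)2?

4.2e-31

Ca3(PO4)2(s) <=> 3 Ca^2+ + 2 PO4^3-
Let s = molar solubility. Then [Ca^2+] = 3s and [PO4^3-] = 2s.
Ksp = [Ca^2+]^3[PO4^3-]^2
Ksp = (3s)^3(2s)^2 = 108s^5
Ksp = 108 × (3.3 x 10^-7)^5 = 4.2 x 10^-31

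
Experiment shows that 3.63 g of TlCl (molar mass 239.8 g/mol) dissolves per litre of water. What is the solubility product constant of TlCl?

Ksp = 2.29e-4

Molar solubility s = (3.63 g/L) / (239.8 g/mol) = 1.514 x 10^-2 M.
TlCl(s) ⇌ Tl^+ + Cl^-
If s mol/L of TlCl dissolves, [Tl^+] = s and [Cl^-] = s.
Ksp = [Tl^+][Cl^-]
Ksp = s × s = s^2
Ksp = (1.514 × 10^-2)^2 = 2.29 × 10^-4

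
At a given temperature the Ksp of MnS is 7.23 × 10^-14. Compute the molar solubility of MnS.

s ≈ 2.69 × 10^-7 M

MnS(s) ⇌ Mn^2+(aq) + S^2-(aq)
Ksp = [Mn^2+][S^2-]
Let s = molar solubility. Then [Mn^2+] = s and [S^2-] = s.
Ksp = (s)(s) = s^2
s = √(7.23 × 10^-14) = 2.69 x 10^-7 M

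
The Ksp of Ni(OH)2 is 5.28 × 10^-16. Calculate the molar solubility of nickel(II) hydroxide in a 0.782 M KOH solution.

Ni(OH)2(s) ⇌ Ni^2+(aq) + 2 OH^-(aq)
Ksp = [Ni^2+][OH^-]^2
Let s be the molar solubility in this solution. [Ni^2+] = s, [OH^-] = 0.782 + 2s ≈ 0.782 (since OH^- from KOH dominates).
Ksp ≈ s × (0.782)^2
s = 8.63 × 10^-16 M
Check: 2s = 1.7 × 10^-15 ≪ 0.782, so the approximation is valid.

8.63 x 10^-16 M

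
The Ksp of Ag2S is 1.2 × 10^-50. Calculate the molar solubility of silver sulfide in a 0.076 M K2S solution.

s ≈ 2.0 x 10^-25 M

Ag2S(s) ⇌ 2 Ag^+(aq) + S^2-(aq)
Ksp = [Ag^+]^2[S^2-]
Let s = moles of Ag2S that dissolve per litre. [Ag^+] = 2s, [S^2-] = 0.076 + s ≈ 0.076 (Ksp is small, so little additional dissolves).
Ksp ≈ (2s)^2 × 0.076
s = 2.0 × 10^-25 M
Check: s = 2.0 × 10^-25 ≪ 0.076, so the approximation is valid.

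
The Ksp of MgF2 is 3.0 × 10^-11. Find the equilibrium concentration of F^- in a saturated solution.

MgF2(s) ⇌ Mg^2+(aq) + 2 F^-(aq)
Ksp = [Mg^2+][F^-]^2
Let s = molar solubility. Then [Mg^2+] = s and [F^-] = 2s.
Substituting: Ksp = s(2s)^2 = 4s^3
s^3 = 3.0 × 10^-11 / 4, so s = 1.96 × 10^-4 M
[F^-] = 2s = 3.9 × 10^-4 M

[F^-] = 3.9 × 10^-4 M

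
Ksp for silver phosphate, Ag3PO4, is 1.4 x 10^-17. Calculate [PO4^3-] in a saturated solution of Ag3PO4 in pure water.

2.7 x 10^-5 M

Ag3PO4(s) ⇌ 3 Ag^+ + PO4^3-
Ksp = [Ag^+]^3[PO4^3-]
Let s = molar solubility. Then [Ag^+] = 3s and [PO4^3-] = s.
Substituting: Ksp = (3s)^3s = 27s^4
s^4 = 1.4 x 10^-17 / 27, so s = 2.68 x 10^-5 M
[PO4^3-] = s = 2.7 × 10^-5 M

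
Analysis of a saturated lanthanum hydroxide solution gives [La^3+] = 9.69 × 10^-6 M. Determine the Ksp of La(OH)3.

La(OH)3(s) ⇌ La^3+(aq) + 3 OH^-(aq)
Stoichiometry gives [OH^-] = (3/1)[La^3+] = 2.907 × 10^-5 M.
Ksp = [La^3+][OH^-]^3
Ksp = 9.69 × 10^-6 × (2.907 × 10^-5)^3 = 2.38 x 10^-19

Ksp = 2.38e-19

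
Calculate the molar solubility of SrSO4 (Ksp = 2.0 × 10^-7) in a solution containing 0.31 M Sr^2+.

SrSO4(s) ⇌ Sr^2+ + SO4^2-
Ksp = [Sr^2+][SO4^2-]
If s mol/L dissolves here, [Sr^2+] = 0.31 + s ≈ 0.31, [SO4^2-] = s (Ksp is small, so little additional dissolves).
Ksp ≈ 0.31 × s
s = 6.5 × 10^-7 M
Check: s = 6.5 x 10^-7 ≪ 0.31, so the approximation is valid.

s = 6.5 x 10^-7 M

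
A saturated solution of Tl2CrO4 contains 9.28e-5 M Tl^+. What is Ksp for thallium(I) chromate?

Tl2CrO4(s) ⇌ 2 Tl^+(aq) + CrO4^2-(aq)
Stoichiometry gives [CrO4^2-] = (1/2)[Tl^+] = 4.640 × 10^-5 M.
Ksp = [Tl^+]^2[CrO4^2-]
Ksp = (9.28 x 10^-5)^2 × 4.640 × 10^-5 = 4.00 × 10^-13

Ksp = 4.00 × 10^-13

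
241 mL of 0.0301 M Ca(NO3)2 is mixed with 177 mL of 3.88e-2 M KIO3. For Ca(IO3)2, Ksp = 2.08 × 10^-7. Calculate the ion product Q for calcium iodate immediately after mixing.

Total volume = 241 + 177 = 418 mL.
[Ca^2+] = 3.01 x 10^-2 × (241/418) = 1.735 × 10^-2 M
[IO3^-] = 3.88 x 10^-2 × (177/418) = 1.643 × 10^-2 M
Ca(IO3)2(s) ⇌ Ca^2+(aq) + 2 IO3^-(aq), so Q = [Ca^2+][IO3^-]^2
Q = (1.735 x 10^-2)(1.643 × 10^-2)^2 = 4.68 x 10^-6
Q > Ksp, so Ca(IO3)2 will precipitate.

4.68e-6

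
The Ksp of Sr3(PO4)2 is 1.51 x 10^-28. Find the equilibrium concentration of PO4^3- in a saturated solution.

Sr3(PO4)2(s) <=> 3 Sr^2+(aq) + 2 PO4^3-(aq)
Ksp = [Sr^2+]^3[PO4^3-]^2
For each mole of Sr3(PO4)2 that dissolves: [Sr^2+] = 3s, [PO4^3-] = 2s.
Ksp = (3s)^3(2s)^2 = 108s^5
s^5 = 1.51 x 10^-28 / 108, so s = 1.069 × 10^-6 M
[PO4^3-] = 2s = 2.14 × 10^-6 M

2.14 × 10^-6 M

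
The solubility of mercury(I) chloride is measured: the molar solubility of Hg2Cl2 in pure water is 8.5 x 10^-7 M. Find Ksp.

Ksp ≈ 2.5 × 10^-18

Hg2Cl2(s) <=> Hg2^2+(aq) + 2 Cl^-(aq)
Let s = molar solubility. Then [Hg2^2+] = s and [Cl^-] = 2s.
Ksp = [Hg2^2+][Cl^-]^2
Ksp = s(2s)^2 = 4s^3
Ksp = 4 × (8.5 × 10^-7)^3 = 2.5 × 10^-18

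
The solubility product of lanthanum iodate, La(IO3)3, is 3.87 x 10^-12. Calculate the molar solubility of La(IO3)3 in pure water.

La(IO3)3(s) ⇌ La^3+(aq) + 3 IO3^-(aq)
Ksp = [La^3+][IO3^-]^3
Let s = molar solubility. Then [La^3+] = s and [IO3^-] = 3s.
So Ksp = s × (3s)^3 = 27s^4
s^4 = 3.87 x 10^-12 / 27, so s = 6.15 × 10^-4 M

6.15 x 10^-4 M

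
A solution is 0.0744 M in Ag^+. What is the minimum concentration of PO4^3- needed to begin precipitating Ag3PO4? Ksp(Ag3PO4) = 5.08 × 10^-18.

Ag3PO4(s) ⇌ 3 Ag^+ + PO4^3-
Ksp = [Ag^+]^3[PO4^3-]
Precipitation begins when Q = Ksp. With [Ag^+] = 0.0744 M:
5.08 × 10^-18 = (0.0744)^3 × [PO4^3-]
[PO4^3-] = (5.08 × 10^-18 / 4.118 × 10^-4) = 1.23 × 10^-14 M

[PO4^3-] ≈ 1.23 × 10^-14 M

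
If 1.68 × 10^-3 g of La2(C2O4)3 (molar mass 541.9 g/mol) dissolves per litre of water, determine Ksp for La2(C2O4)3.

Ksp ≈ 3.09 x 10^-26

Molar solubility s = (1.68 x 10^-3 g/L) / (541.9 g/mol) = 3.100 × 10^-6 M.
La2(C2O4)3(s) ⇌ 2 La^3+(aq) + 3 C2O4^2-(aq)
If s mol/L of La2(C2O4)3 dissolves, [La^3+] = 2s and [C2O4^2-] = 3s.
Ksp = [La^3+]^2[C2O4^2-]^3
Substituting: Ksp = (2s)^2(3s)^3 = 108s^5
Ksp = 108 × (3.100 × 10^-6)^5 = 3.09 x 10^-26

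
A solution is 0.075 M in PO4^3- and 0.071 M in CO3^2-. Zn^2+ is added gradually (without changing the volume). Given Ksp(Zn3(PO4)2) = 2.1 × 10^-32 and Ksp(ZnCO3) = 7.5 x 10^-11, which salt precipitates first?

Zn3(PO4)2

Precipitation of each salt starts when its ion product equals its Ksp.
For Zn3(PO4)2: 2.1 × 10^-32 = (0.075)^2 × [Zn^2+]^3  ⇒  [Zn^2+] = 1.6 x 10^-10 M.
For ZnCO3: 7.5 x 10^-11 = 0.071 × [Zn^2+]  ⇒  [Zn^2+] = 1.1 × 10^-9 M.
The salt with the lower threshold [Zn^2+] precipitates first: Zn3(PO4)2.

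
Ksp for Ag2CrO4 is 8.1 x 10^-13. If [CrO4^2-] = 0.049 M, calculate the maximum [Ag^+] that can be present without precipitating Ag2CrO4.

Ag2CrO4(s) <=> 2 Ag^+(aq) + CrO4^2-(aq)
Ksp = [Ag^+]^2[CrO4^2-]
Precipitation begins when Q = Ksp. With [CrO4^2-] = 0.049 M:
8.1 x 10^-13 = (0.049) × [Ag^+]^2
[Ag^+] = (8.1 x 10^-13 / 4.9 × 10^-2)^(1/2) = 4.1 × 10^-6 M

[Ag^+] = 4.1e-6 M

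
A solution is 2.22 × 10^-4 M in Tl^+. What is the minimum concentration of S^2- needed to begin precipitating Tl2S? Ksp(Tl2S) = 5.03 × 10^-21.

[S^2-] = 1.02 × 10^-13 M

Tl2S(s) ⇌ 2 Tl^+ + S^2-
Ksp = [Tl^+]^2[S^2-]
Precipitation begins when Q = Ksp. With [Tl^+] = 2.22 × 10^-4 M:
5.03 × 10^-21 = (2.22 × 10^-4)^2 × [S^2-]
[S^2-] = (5.03 × 10^-21 / 4.928 × 10^-8) = 1.02 × 10^-13 M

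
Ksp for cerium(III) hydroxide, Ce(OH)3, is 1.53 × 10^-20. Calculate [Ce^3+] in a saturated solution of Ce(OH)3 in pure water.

[Ce^3+] = 4.88e-6 M

Ce(OH)3(s) ⇌ Ce^3+ + 3 OH^-
Ksp = [Ce^3+][OH^-]^3
For each mole of Ce(OH)3 that dissolves: [Ce^3+] = s, [OH^-] = 3s.
Ksp = s(3s)^3 = 27s^4
s^4 = 1.53 × 10^-20 / 27, so s = 4.879 × 10^-6 M
[Ce^3+] = s = 4.88 x 10^-6 M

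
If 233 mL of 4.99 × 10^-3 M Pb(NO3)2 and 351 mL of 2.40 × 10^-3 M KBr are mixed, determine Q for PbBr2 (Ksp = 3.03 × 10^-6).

4.14 × 10^-9

Total volume = 233 + 351 = 584 mL.
[Pb^2+] = 4.99 x 10^-3 × (233/584) = 1.991 × 10^-3 M
[Br^-] = 2.40 × 10^-3 × (351/584) = 1.442 × 10^-3 M
PbBr2(s) <=> Pb^2+ + 2 Br^-, so Q = [Pb^2+][Br^-]^2
Q = (1.991 × 10^-3)(1.442 x 10^-3)^2 = 4.14 × 10^-9
Q < Ksp, so no precipitate of PbBr2 forms.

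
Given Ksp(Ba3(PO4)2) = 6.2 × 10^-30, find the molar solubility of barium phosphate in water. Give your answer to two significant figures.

s ≈ 5.6 × 10^-7 M

Ba3(PO4)2(s) ⇌ 3 Ba^2+ + 2 PO4^3-
Ksp = [Ba^2+]^3[PO4^3-]^2
With molar solubility s: [Ba^2+] = 3s, [PO4^3-] = 2s.
Substituting: Ksp = (3s)^3(2s)^2 = 108s^5
Solving, s = (6.2 × 10^-30/108)^(1/5) = 5.6 × 10^-7 M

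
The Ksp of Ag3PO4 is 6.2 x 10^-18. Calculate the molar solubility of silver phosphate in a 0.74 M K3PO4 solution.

s ≈ 6.8 x 10^-7 M

Ag3PO4(s) <=> 3 Ag^+ + PO4^3-
Ksp = [Ag^+]^3[PO4^3-]
If s mol/L dissolves here, [Ag^+] = 3s, [PO4^3-] = 0.74 + s ≈ 0.74 (since PO4^3- from K3PO4 dominates).
Ksp ≈ (3s)^3 × 0.74
s = 6.8 × 10^-7 M
Check: s = 6.8 × 10^-7 ≪ 0.74, so the approximation is valid.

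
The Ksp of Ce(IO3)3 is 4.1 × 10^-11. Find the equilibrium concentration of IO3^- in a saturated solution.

[IO3^-] = 3.3 × 10^-3 M

Ce(IO3)3(s) ⇌ Ce^3+ + 3 IO3^-
Ksp = [Ce^3+][IO3^-]^3
If s mol/L of Ce(IO3)3 dissolves, [Ce^3+] = s and [IO3^-] = 3s.
Substituting: Ksp = s(3s)^3 = 27s^4
s^4 = 4.1 × 10^-11 / 27, so s = 1.11 x 10^-3 M
[IO3^-] = 3s = 3.3 × 10^-3 M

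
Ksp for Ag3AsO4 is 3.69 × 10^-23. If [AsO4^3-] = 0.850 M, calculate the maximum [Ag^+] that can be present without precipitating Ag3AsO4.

Ag3AsO4(s) ⇌ 3 Ag^+ + AsO4^3-
Ksp = [Ag^+]^3[AsO4^3-]
Precipitation begins when Q = Ksp. With [AsO4^3-] = 0.850 M:
3.69 × 10^-23 = (0.850) × [Ag^+]^3
[Ag^+] = (3.69 × 10^-23 / 8.50 × 10^-1)^(1/3) = 3.51 x 10^-8 M

3.51 x 10^-8 M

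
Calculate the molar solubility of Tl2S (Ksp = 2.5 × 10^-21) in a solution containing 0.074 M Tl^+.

Tl2S(s) ⇌ 2 Tl^+(aq) + S^2-(aq)
Ksp = [Tl^+]^2[S^2-]
Let s be the molar solubility in this solution. [Tl^+] = 0.074 + 2s ≈ 0.074, [S^2-] = s (common-ion effect: Tl^+ is already 0.074 M).
Ksp ≈ (0.074)^2 × s
s = 4.6 x 10^-19 M
Check: 2s = 9.1 × 10^-19 ≪ 0.074, so the approximation is valid.

4.6 x 10^-19 M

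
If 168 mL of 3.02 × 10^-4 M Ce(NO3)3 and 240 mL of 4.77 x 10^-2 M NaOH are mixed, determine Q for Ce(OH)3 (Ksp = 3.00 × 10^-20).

Q = 2.75e-9

Total volume = 168 + 240 = 408 mL.
[Ce^3+] = 3.02 × 10^-4 × (168/408) = 1.244 × 10^-4 M
[OH^-] = 4.77 x 10^-2 × (240/408) = 2.806 × 10^-2 M
Ce(OH)3(s) ⇌ Ce^3+(aq) + 3 OH^-(aq), so Q = [Ce^3+][OH^-]^3
Q = (1.244 x 10^-4)(2.806 × 10^-2)^3 = 2.75 x 10^-9
Q > Ksp, so Ce(OH)3 will precipitate.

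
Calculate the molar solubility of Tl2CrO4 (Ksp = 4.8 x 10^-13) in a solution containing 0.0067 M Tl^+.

Tl2CrO4(s) ⇌ 2 Tl^+(aq) + CrO4^2-(aq)
Ksp = [Tl^+]^2[CrO4^2-]
Let s = moles of Tl2CrO4 that dissolve per litre. [Tl^+] = 0.0067 + 2s ≈ 0.0067, [CrO4^2-] = s (Ksp is small, so little additional dissolves).
Ksp ≈ (0.0067)^2 × s
s = 1.1 × 10^-8 M
Check: 2s = 2.1 × 10^-8 ≪ 0.0067, so the approximation is valid.

1.1 × 10^-8 M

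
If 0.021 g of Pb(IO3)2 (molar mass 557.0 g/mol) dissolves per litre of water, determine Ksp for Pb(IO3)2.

Ksp ≈ 2.1e-13

Molar solubility s = (2.1 × 10^-2 g/L) / (557.0 g/mol) = 3.77 × 10^-5 M.
Pb(IO3)2(s) <=> Pb^2+ + 2 IO3^-
Let s = molar solubility. Then [Pb^2+] = s and [IO3^-] = 2s.
Ksp = [Pb^2+][IO3^-]^2
Substituting: Ksp = s(2s)^2 = 4s^3
With s = 3.77 x 10^-5: Ksp = 2.1 × 10^-13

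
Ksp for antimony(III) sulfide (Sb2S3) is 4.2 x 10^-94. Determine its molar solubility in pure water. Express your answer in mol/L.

Sb2S3(s) ⇌ 2 Sb^3+(aq) + 3 S^2-(aq)
Ksp = [Sb^3+]^2[S^2-]^3
For each mole of Sb2S3 that dissolves: [Sb^3+] = 2s, [S^2-] = 3s.
Ksp = (2s)^2(3s)^3 = 108s^5
Solving, s = (4.2 x 10^-94/108)^(1/5) = 8.3 × 10^-20 M

s ≈ 8.3e-20 M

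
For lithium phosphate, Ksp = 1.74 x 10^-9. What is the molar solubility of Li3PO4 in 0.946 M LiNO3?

Li3PO4(s) <=> 3 Li^+(aq) + PO4^3-(aq)
Ksp = [Li^+]^3[PO4^3-]
Let s be the molar solubility in this solution. [Li^+] = 0.946 + 3s ≈ 0.946, [PO4^3-] = s (Ksp is small, so little additional dissolves).
Ksp ≈ (0.946)^3 × s
s = 2.06 × 10^-9 M
Check: 3s = 6.2 × 10^-9 ≪ 0.946, so the approximation is valid.

2.06 × 10^-9 M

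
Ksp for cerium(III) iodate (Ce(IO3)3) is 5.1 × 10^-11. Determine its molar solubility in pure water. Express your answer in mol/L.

s = 1.2 x 10^-3 M

Ce(IO3)3(s) ⇌ Ce^3+(aq) + 3 IO3^-(aq)
Ksp = [Ce^3+][IO3^-]^3
With molar solubility s: [Ce^3+] = s, [IO3^-] = 3s.
Ksp = s(3s)^3 = 27s^4
Solving, s = (5.1 × 10^-11/27)^(1/4) = 1.2 × 10^-3 M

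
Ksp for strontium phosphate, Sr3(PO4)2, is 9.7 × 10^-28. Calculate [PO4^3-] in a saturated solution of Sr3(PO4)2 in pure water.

3.1e-6 M

Sr3(PO4)2(s) ⇌ 3 Sr^2+(aq) + 2 PO4^3-(aq)
Ksp = [Sr^2+]^3[PO4^3-]^2
Let s = molar solubility. Then [Sr^2+] = 3s and [PO4^3-] = 2s.
Ksp = (3s)^3(2s)^2 = 108s^5
s = (9.7 × 10^-28 / 108)^(1/5) = 1.55 × 10^-6 M
[PO4^3-] = 2s = 3.1 x 10^-6 M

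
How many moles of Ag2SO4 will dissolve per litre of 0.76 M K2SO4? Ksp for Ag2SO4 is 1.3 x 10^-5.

2.1 × 10^-3 M

Ag2SO4(s) ⇌ 2 Ag^+ + SO4^2-
Ksp = [Ag^+]^2[SO4^2-]
If s mol/L dissolves here, [Ag^+] = 2s, [SO4^2-] = 0.76 + s ≈ 0.76 (since SO4^2- from K2SO4 dominates).
Ksp ≈ (2s)^2 × 0.76
s = 2.1 × 10^-3 M
Check: s = 2.1 x 10^-3 ≪ 0.76, so the approximation is valid.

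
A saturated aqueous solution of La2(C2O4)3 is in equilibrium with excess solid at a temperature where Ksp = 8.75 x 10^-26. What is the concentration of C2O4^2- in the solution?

1.15 x 10^-5 M

La2(C2O4)3(s) ⇌ 2 La^3+(aq) + 3 C2O4^2-(aq)
Ksp = [La^3+]^2[C2O4^2-]^3
With molar solubility s: [La^3+] = 2s, [C2O4^2-] = 3s.
Substituting: Ksp = (2s)^2(3s)^3 = 108s^5
s^5 = 8.75 x 10^-26 / 108, so s = 3.817 × 10^-6 M
[C2O4^2-] = 3s = 1.15 × 10^-5 M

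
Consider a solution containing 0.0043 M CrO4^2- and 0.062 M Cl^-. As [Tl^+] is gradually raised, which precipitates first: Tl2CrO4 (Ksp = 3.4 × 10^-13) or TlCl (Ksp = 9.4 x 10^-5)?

Precipitation of each salt starts when its ion product equals its Ksp.
For Tl2CrO4: 3.4 × 10^-13 = 0.0043 × [Tl^+]^2  ⇒  [Tl^+] = 8.9 × 10^-6 M.
For TlCl: 9.4 x 10^-5 = 0.062 × [Tl^+]  ⇒  [Tl^+] = 1.5 × 10^-3 M.
The salt with the lower threshold [Tl^+] precipitates first: Tl2CrO4.

Tl2CrO4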